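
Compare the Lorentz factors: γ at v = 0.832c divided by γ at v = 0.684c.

γ₁ = 1/√(1 - 0.832²) = 1.803
γ₂ = 1/√(1 - 0.684²) = 1.371
γ₁/γ₂ = 1.803/1.371 = 1.315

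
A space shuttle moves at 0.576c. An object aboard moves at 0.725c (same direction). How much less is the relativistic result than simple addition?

Classical: u' + v = 0.725 + 0.576 = 1.301c
Relativistic: u = (0.725 + 0.576)/(1 + 0.4176) = 1.301/1.4176 = 0.9177c
Difference: 1.301 - 0.9177 = 0.3833c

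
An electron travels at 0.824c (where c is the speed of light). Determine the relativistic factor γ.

v/c = 0.824, so (v/c)² = 0.678976
1 - (v/c)² = 0.321024
γ = 1/√(0.321024) = 1.765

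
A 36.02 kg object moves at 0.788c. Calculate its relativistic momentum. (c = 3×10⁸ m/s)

γ = 1/√(1 - 0.788²) = 1.624
v = 0.788 × 3×10⁸ = 2.364×10⁸ m/s
p = γmv = 1.624 × 36.02 × 2.364×10⁸ = 1.383×10¹⁰ kg·m/s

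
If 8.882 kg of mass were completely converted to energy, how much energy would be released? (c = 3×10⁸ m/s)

Using E = mc²:
c² = (3×10⁸)² = 9×10¹⁶ m²/s²
E = 8.882 × 9×10¹⁶ = 7.994×10¹⁷ J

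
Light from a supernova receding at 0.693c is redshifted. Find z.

β = 0.693
(1+β)/(1-β) = 1.693/0.307 = 5.515
√(5.515) = 2.348
z = 2.348 - 1 = 1.348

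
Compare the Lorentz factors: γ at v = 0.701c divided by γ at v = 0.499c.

γ₁ = 1/√(1 - 0.701²) = 1.402
γ₂ = 1/√(1 - 0.499²) = 1.154
γ₁/γ₂ = 1.402/1.154 = 1.215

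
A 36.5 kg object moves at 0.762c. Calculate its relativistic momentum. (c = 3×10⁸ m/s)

γ = 1/√(1 - 0.762²) = 1.544
v = 0.762 × 3×10⁸ = 2.286×10⁸ m/s
p = γmv = 1.544 × 36.5 × 2.286×10⁸ = 1.288×10¹⁰ kg·m/s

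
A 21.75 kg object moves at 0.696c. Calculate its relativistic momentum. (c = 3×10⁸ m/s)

γ = 1/√(1 - 0.696²) = 1.3927
v = 0.696 × 3×10⁸ = 2.088×10⁸ m/s
p = γmv = 1.3927 × 21.75 × 2.088×10⁸ = 6.325×10⁹ kg·m/s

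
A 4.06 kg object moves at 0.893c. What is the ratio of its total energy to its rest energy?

E = γmc², E₀ = mc²
E/E₀ = γ = 1/√(1 - 0.893²) = 2.222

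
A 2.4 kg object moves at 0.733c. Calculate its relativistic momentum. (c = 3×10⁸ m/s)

γ = 1/√(1 - 0.733²) = 1.4701
v = 0.733 × 3×10⁸ = 2.199×10⁸ m/s
p = γmv = 1.4701 × 2.4 × 2.199×10⁸ = 7.759×10⁸ kg·m/s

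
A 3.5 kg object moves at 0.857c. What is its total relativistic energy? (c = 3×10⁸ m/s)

γ = 1/√(1 - 0.857²) = 1.9406
mc² = 3.5 × (3×10⁸)² = 3.150×10¹⁷ J
E = γmc² = 1.9406 × 3.150×10¹⁷ = 6.113×10¹⁷ J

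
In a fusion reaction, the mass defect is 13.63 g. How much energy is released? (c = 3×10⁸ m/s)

Convert mass defect: Δm = 13.63 g = 0.01363 kg
E = Δm·c² = 0.01363 × (3×10⁸)²
= 0.01363 × 9×10¹⁶ = 1.227×10¹⁵ J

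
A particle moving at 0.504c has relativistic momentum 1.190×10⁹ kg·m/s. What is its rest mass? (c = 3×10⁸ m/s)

γ = 1/√(1 - 0.504²) = 1.1578
v = 0.504 × 3×10⁸ = 1.512×10⁸ m/s
m = p/(γv) = 1.190×10⁹/(1.1578 × 1.512×10⁸) = 6.798 kg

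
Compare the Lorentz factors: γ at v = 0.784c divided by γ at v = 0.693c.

γ₁ = 1/√(1 - 0.784²) = 1.611
γ₂ = 1/√(1 - 0.693²) = 1.387
γ₁/γ₂ = 1.611/1.387 = 1.161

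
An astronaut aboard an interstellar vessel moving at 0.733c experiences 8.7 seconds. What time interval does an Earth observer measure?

Proper time Δt₀ = 8.7 seconds
γ = 1/√(1 - 0.733²) = 1.470
Δt = γΔt₀ = 1.470 × 8.7 = 12.79 seconds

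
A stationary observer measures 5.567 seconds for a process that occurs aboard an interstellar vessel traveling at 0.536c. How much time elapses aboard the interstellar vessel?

Dilated time Δt = 5.567 seconds
γ = 1/√(1 - 0.536²) = 1.1845
Δt₀ = Δt/γ = 5.567/1.1845 = 4.700 seconds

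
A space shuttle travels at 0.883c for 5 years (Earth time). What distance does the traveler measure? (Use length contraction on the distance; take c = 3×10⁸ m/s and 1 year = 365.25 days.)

Earth distance: d = v × t = 0.883c × 5 yr = 4.180×10¹⁶ m
γ = 2.131
d' = d/γ = 4.180×10¹⁶/2.131 = 1.962×10¹⁶ m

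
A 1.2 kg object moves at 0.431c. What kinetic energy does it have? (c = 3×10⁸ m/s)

γ = 1/√(1 - 0.431²) = 1.1082
γ - 1 = 0.1082
KE = (γ-1)mc² = 0.1082 × 1.2 × (3×10⁸)² = 1.169×10¹⁶ J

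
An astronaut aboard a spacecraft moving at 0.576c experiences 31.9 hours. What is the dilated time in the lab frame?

Proper time Δt₀ = 31.9 hours
γ = 1/√(1 - 0.576²) = 1.2233
Δt = γΔt₀ = 1.2233 × 31.9 = 39.02 hours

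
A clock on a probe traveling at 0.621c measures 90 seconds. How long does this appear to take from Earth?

Proper time Δt₀ = 90 seconds
γ = 1/√(1 - 0.621²) = 1.276
Δt = γΔt₀ = 1.276 × 90 = 114.8 seconds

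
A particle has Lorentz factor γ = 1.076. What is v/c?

From γ = 1/√(1 - v²/c²):
1/γ² = 1/1.076² = 0.8637
v²/c² = 1 - 0.8637 = 0.1363
v/c = √(0.1363) = 0.3692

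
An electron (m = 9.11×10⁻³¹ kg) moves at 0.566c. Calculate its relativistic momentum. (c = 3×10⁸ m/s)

γ = 1/√(1 - 0.566²) = 1.213
v = 0.566 × 3×10⁸ = 1.698×10⁸ m/s
p = γmv = 1.213 × 9.11×10⁻³¹ × 1.698×10⁸ = 1.876×10⁻²² kg·m/s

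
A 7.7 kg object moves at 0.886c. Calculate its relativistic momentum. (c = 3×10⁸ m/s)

γ = 1/√(1 - 0.886²) = 2.1566
v = 0.886 × 3×10⁸ = 2.658×10⁸ m/s
p = γmv = 2.1566 × 7.7 × 2.658×10⁸ = 4.414×10⁹ kg·m/s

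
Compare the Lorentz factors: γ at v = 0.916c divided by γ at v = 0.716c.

γ₁ = 1/√(1 - 0.916²) = 2.4927
γ₂ = 1/√(1 - 0.716²) = 1.4325
γ₁/γ₂ = 2.4927/1.4325 = 1.740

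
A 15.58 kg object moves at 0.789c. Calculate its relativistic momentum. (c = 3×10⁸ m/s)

γ = 1/√(1 - 0.789²) = 1.6276
v = 0.789 × 3×10⁸ = 2.367×10⁸ m/s
p = γmv = 1.6276 × 15.58 × 2.367×10⁸ = 6.002×10⁹ kg·m/s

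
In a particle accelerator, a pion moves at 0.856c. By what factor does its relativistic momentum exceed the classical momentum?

p_rel = γmv, p_class = mv
Ratio = γ = 1/√(1 - 0.856²)
= 1/√(0.267264) = 1.934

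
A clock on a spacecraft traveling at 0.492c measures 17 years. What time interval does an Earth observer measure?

Proper time Δt₀ = 17 years
γ = 1/√(1 - 0.492²) = 1.149
Δt = γΔt₀ = 1.149 × 17 = 19.53 years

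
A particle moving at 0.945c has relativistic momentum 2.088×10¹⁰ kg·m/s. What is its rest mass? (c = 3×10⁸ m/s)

γ = 1/√(1 - 0.945²) = 3.057
v = 0.945 × 3×10⁸ = 2.835×10⁸ m/s
m = p/(γv) = 2.088×10¹⁰/(3.057 × 2.835×10⁸) = 24.09 kg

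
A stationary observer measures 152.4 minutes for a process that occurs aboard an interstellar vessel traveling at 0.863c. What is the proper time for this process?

Dilated time Δt = 152.4 minutes
γ = 1/√(1 - 0.863²) = 1.9794
Δt₀ = Δt/γ = 152.4/1.9794 = 76.99 minutes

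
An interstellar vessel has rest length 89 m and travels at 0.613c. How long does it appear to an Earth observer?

Proper length L₀ = 89 m
γ = 1/√(1 - 0.613²) = 1.2657
L = L₀/γ = 89/1.2657 = 70.32 m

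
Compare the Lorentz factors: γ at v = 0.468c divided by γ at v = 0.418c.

γ₁ = 1/√(1 - 0.468²) = 1.132
γ₂ = 1/√(1 - 0.418²) = 1.101
γ₁/γ₂ = 1.132/1.101 = 1.028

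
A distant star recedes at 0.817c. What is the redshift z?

β = 0.817
(1+β)/(1-β) = 1.817/0.183 = 9.929
√(9.929) = 3.151
z = 3.151 - 1 = 2.151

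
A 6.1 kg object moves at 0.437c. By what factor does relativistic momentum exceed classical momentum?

p_rel = γmv, p_class = mv
Ratio = γ = 1/√(1 - 0.437²) = 1.112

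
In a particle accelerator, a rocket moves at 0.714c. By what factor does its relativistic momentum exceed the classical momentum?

p_rel = γmv, p_class = mv
Ratio = γ = 1/√(1 - 0.714²)
= 1/√(0.490204) = 1.428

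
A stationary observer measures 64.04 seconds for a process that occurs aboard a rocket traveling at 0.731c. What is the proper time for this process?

Dilated time Δt = 64.04 seconds
γ = 1/√(1 - 0.731²) = 1.4655
Δt₀ = Δt/γ = 64.04/1.4655 = 43.70 seconds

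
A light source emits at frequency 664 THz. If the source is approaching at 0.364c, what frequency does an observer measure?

β = v/c = 0.364
(1+β)/(1-β) = 1.364/0.636 = 2.1447
Doppler factor = √(2.1447) = 1.4645
f_obs = 664 × 1.4645 = 972.4 THz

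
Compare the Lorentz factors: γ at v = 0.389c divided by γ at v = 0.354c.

γ₁ = 1/√(1 - 0.389²) = 1.085
γ₂ = 1/√(1 - 0.354²) = 1.069
γ₁/γ₂ = 1.085/1.069 = 1.015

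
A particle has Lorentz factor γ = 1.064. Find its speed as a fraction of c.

From γ = 1/√(1 - v²/c²):
1/γ² = 1/1.064² = 0.8833
v²/c² = 1 - 0.8833 = 0.1167
v/c = √(0.1167) = 0.3416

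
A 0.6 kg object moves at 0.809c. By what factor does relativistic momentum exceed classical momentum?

p_rel = γmv, p_class = mv
Ratio = γ = 1/√(1 - 0.809²) = 1.701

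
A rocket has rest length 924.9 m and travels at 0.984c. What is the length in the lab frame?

Proper length L₀ = 924.9 m
γ = 1/√(1 - 0.984²) = 5.613
L = L₀/γ = 924.9/5.613 = 164.8 m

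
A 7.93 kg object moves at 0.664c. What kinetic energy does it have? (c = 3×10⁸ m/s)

γ = 1/√(1 - 0.664²) = 1.3374
γ - 1 = 0.3374
KE = (γ-1)mc² = 0.3374 × 7.93 × (3×10⁸)² = 2.408×10¹⁷ J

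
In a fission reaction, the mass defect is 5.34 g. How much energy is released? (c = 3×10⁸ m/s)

Convert mass defect: Δm = 5.34 g = 0.00534 kg
E = Δm·c² = 0.00534 × (3×10⁸)²
= 0.00534 × 9×10¹⁶ = 4.806×10¹⁴ J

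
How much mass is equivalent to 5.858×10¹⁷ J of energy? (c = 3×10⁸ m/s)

From E = mc², we get m = E/c²
c² = (3×10⁸)² = 9×10¹⁶ m²/s²
m = 5.858×10¹⁷ / 9×10¹⁶ = 6.509 kg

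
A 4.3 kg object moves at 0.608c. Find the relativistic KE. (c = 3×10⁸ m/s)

γ = 1/√(1 - 0.608²) = 1.2595
γ - 1 = 0.2595
KE = (γ-1)mc² = 0.2595 × 4.3 × (3×10⁸)² = 1.004×10¹⁷ J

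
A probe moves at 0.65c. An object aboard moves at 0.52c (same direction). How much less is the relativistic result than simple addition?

Classical: u' + v = 0.52 + 0.65 = 1.17c
Relativistic: u = (0.52 + 0.65)/(1 + 0.338) = 1.17/1.338 = 0.8744c
Difference: 1.17 - 0.8744 = 0.2956c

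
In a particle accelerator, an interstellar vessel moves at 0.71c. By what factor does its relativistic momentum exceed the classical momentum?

p_rel = γmv, p_class = mv
Ratio = γ = 1/√(1 - 0.71²)
= 1/√(0.4959) = 1.420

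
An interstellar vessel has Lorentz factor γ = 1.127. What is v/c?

From γ = 1/√(1 - v²/c²):
1/γ² = 1/1.127² = 0.7873
v²/c² = 1 - 0.7873 = 0.2127
v/c = √(0.2127) = 0.4612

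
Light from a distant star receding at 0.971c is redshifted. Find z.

β = 0.971
(1+β)/(1-β) = 1.971/0.029 = 67.97
√(67.97) = 8.244
z = 8.244 - 1 = 7.244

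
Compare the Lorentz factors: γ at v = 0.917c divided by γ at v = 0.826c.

γ₁ = 1/√(1 - 0.917²) = 2.507
γ₂ = 1/√(1 - 0.826²) = 1.774
γ₁/γ₂ = 2.507/1.774 = 1.413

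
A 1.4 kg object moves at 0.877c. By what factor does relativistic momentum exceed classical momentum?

p_rel = γmv, p_class = mv
Ratio = γ = 1/√(1 - 0.877²) = 2.081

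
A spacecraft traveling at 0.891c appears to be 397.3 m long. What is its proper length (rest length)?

Contracted length L = 397.3 m
γ = 1/√(1 - 0.891²) = 2.2026
L₀ = γL = 2.2026 × 397.3 = 875.1 m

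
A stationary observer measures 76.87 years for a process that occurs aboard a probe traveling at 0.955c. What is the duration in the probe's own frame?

Dilated time Δt = 76.87 years
γ = 1/√(1 - 0.955²) = 3.371
Δt₀ = Δt/γ = 76.87/3.371 = 22.80 years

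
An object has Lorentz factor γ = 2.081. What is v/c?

From γ = 1/√(1 - v²/c²):
1/γ² = 1/2.081² = 0.2309
v²/c² = 1 - 0.2309 = 0.7691
v/c = √(0.7691) = 0.8770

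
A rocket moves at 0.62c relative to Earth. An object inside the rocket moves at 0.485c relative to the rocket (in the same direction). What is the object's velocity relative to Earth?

u = (u' + v)/(1 + u'v/c²)
Numerator: 0.485 + 0.62 = 1.105
Denominator: 1 + 0.3007 = 1.3007
u = 1.105/1.3007 = 0.8495c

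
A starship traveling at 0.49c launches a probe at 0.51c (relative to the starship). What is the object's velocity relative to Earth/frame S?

u = (u' + v)/(1 + u'v/c²)
Numerator: 0.51 + 0.49 = 1
Denominator: 1 + 0.2499 = 1.2499
u = 1/1.2499 = 0.8001c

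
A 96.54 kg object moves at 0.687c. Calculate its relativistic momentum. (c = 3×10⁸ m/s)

γ = 1/√(1 - 0.687²) = 1.376
v = 0.687 × 3×10⁸ = 2.061×10⁸ m/s
p = γmv = 1.376 × 96.54 × 2.061×10⁸ = 2.738×10¹⁰ kg·m/s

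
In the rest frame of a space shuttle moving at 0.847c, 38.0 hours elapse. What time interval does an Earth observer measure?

Proper time Δt₀ = 38.0 hours
γ = 1/√(1 - 0.847²) = 1.881
Δt = γΔt₀ = 1.881 × 38.0 = 71.48 hours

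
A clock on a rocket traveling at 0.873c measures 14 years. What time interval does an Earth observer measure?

Proper time Δt₀ = 14 years
γ = 1/√(1 - 0.873²) = 2.050
Δt = γΔt₀ = 2.050 × 14 = 28.70 years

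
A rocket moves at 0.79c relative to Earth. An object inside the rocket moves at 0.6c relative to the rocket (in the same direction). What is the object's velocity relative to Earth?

u = (u' + v)/(1 + u'v/c²)
Numerator: 0.6 + 0.79 = 1.39
Denominator: 1 + 0.474 = 1.474
u = 1.39/1.474 = 0.9430c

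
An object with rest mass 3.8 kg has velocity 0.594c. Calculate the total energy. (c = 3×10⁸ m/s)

γ = 1/√(1 - 0.594²) = 1.243
mc² = 3.8 × (3×10⁸)² = 3.420×10¹⁷ J
E = γmc² = 1.243 × 3.420×10¹⁷ = 4.251×10¹⁷ J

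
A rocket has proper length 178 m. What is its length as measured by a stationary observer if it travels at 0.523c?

Proper length L₀ = 178 m
γ = 1/√(1 - 0.523²) = 1.173
L = L₀/γ = 178/1.173 = 151.7 m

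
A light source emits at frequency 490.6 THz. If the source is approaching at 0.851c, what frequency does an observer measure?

β = v/c = 0.851
(1+β)/(1-β) = 1.851/0.149 = 12.423
Doppler factor = √(12.423) = 3.525
f_obs = 490.6 × 3.525 = 1729 THz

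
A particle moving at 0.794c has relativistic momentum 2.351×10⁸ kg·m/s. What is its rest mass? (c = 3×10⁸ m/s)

γ = 1/√(1 - 0.794²) = 1.645
v = 0.794 × 3×10⁸ = 2.382×10⁸ m/s
m = p/(γv) = 2.351×10⁸/(1.645 × 2.382×10⁸) = 0.6000 kg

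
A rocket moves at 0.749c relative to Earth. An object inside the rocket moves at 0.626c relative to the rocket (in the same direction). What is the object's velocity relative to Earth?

u = (u' + v)/(1 + u'v/c²)
Numerator: 0.626 + 0.749 = 1.375
Denominator: 1 + 0.468874 = 1.468874
u = 1.375/1.468874 = 0.9361c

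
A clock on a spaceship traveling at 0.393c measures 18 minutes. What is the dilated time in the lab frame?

Proper time Δt₀ = 18 minutes
γ = 1/√(1 - 0.393²) = 1.088
Δt = γΔt₀ = 1.088 × 18 = 19.58 minutes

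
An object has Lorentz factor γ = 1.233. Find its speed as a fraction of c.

From γ = 1/√(1 - v²/c²):
1/γ² = 1/1.233² = 0.6578
v²/c² = 1 - 0.6578 = 0.3422
v/c = √(0.3422) = 0.5850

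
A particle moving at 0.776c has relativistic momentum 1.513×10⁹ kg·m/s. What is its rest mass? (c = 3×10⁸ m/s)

γ = 1/√(1 - 0.776²) = 1.5855
v = 0.776 × 3×10⁸ = 2.328×10⁸ m/s
m = p/(γv) = 1.513×10⁹/(1.5855 × 2.328×10⁸) = 4.099 kg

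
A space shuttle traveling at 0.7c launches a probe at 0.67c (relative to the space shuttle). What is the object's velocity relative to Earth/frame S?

u = (u' + v)/(1 + u'v/c²)
Numerator: 0.67 + 0.7 = 1.37
Denominator: 1 + 0.469 = 1.469
u = 1.37/1.469 = 0.9326c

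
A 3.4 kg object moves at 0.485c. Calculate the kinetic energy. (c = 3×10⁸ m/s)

γ = 1/√(1 - 0.485²) = 1.1435
γ - 1 = 0.1435
KE = (γ-1)mc² = 0.1435 × 3.4 × (3×10⁸)² = 4.391×10¹⁶ J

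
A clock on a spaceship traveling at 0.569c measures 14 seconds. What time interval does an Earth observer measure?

Proper time Δt₀ = 14 seconds
γ = 1/√(1 - 0.569²) = 1.216
Δt = γΔt₀ = 1.216 × 14 = 17.02 seconds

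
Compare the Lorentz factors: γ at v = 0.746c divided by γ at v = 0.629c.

γ₁ = 1/√(1 - 0.746²) = 1.5016
γ₂ = 1/√(1 - 0.629²) = 1.2863
γ₁/γ₂ = 1.5016/1.2863 = 1.167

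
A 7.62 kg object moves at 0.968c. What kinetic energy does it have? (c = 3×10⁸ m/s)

γ = 1/√(1 - 0.968²) = 3.985
γ - 1 = 2.985
KE = (γ-1)mc² = 2.985 × 7.62 × (3×10⁸)² = 2.047×10¹⁸ J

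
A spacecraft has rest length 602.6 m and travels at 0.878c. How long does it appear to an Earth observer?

Proper length L₀ = 602.6 m
γ = 1/√(1 - 0.878²) = 2.0892
L = L₀/γ = 602.6/2.0892 = 288.4 m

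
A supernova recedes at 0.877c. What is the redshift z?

β = 0.877
(1+β)/(1-β) = 1.877/0.123 = 15.26
√(15.26) = 3.906
z = 3.906 - 1 = 2.906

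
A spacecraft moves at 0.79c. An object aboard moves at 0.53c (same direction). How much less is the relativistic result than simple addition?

Classical: u' + v = 0.53 + 0.79 = 1.32c
Relativistic: u = (0.53 + 0.79)/(1 + 0.4187) = 1.32/1.4187 = 0.9304c
Difference: 1.32 - 0.9304 = 0.3896c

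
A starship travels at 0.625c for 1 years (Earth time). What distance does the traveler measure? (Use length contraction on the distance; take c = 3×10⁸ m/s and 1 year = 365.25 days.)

Earth distance: d = v × t = 0.625c × 1 yr = 5.917×10¹⁵ m
γ = 1.281
d' = d/γ = 5.917×10¹⁵/1.281 = 4.619×10¹⁵ m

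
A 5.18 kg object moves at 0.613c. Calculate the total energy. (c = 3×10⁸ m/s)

γ = 1/√(1 - 0.613²) = 1.2657
mc² = 5.18 × (3×10⁸)² = 4.662×10¹⁷ J
E = γmc² = 1.2657 × 4.662×10¹⁷ = 5.901×10¹⁷ J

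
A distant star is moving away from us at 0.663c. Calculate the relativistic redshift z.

β = 0.663
(1+β)/(1-β) = 1.663/0.337 = 4.935
√(4.935) = 2.221
z = 2.221 - 1 = 1.221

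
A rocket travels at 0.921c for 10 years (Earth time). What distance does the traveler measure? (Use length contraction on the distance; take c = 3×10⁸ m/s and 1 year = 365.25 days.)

Earth distance: d = v × t = 0.921c × 10 yr = 8.719×10¹⁶ m
γ = 2.567
d' = d/γ = 8.719×10¹⁶/2.567 = 3.397×10¹⁶ m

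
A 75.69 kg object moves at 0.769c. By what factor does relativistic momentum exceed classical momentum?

p_rel = γmv, p_class = mv
Ratio = γ = 1/√(1 - 0.769²) = 1.564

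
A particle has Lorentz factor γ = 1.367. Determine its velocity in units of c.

From γ = 1/√(1 - v²/c²):
1/γ² = 1/1.367² = 0.5351
v²/c² = 1 - 0.5351 = 0.4649
v/c = √(0.4649) = 0.6818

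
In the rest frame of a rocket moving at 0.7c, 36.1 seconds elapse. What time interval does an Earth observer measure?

Proper time Δt₀ = 36.1 seconds
γ = 1/√(1 - 0.7²) = 1.4003
Δt = γΔt₀ = 1.4003 × 36.1 = 50.55 seconds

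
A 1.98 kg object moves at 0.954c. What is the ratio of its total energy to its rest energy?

E = γmc², E₀ = mc²
E/E₀ = γ = 1/√(1 - 0.954²) = 3.335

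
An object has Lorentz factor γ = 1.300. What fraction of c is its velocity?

From γ = 1/√(1 - v²/c²):
1/γ² = 1/1.300² = 0.5917
v²/c² = 1 - 0.5917 = 0.4083
v/c = √(0.4083) = 0.6390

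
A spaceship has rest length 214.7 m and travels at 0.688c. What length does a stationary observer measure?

Proper length L₀ = 214.7 m
γ = 1/√(1 - 0.688²) = 1.378
L = L₀/γ = 214.7/1.378 = 155.8 m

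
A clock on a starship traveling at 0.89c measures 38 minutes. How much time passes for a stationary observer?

Proper time Δt₀ = 38 minutes
γ = 1/√(1 - 0.89²) = 2.1932
Δt = γΔt₀ = 2.1932 × 38 = 83.34 minutes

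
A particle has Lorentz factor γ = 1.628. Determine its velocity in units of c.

From γ = 1/√(1 - v²/c²):
1/γ² = 1/1.628² = 0.3773
v²/c² = 1 - 0.3773 = 0.6227
v/c = √(0.6227) = 0.7891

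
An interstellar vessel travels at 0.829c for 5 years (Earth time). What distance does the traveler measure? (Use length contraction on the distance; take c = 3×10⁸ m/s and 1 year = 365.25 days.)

Earth distance: d = v × t = 0.829c × 5 yr = 3.924×10¹⁶ m
γ = 1.788
d' = d/γ = 3.924×10¹⁶/1.788 = 2.195×10¹⁶ m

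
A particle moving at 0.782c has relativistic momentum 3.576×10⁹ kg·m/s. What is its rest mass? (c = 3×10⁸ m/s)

γ = 1/√(1 - 0.782²) = 1.6044
v = 0.782 × 3×10⁸ = 2.346×10⁸ m/s
m = p/(γv) = 3.576×10⁹/(1.6044 × 2.346×10⁸) = 9.501 kg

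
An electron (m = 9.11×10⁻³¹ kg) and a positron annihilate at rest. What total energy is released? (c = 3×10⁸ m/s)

Both particles have the same rest mass, so total mass = 2m
E = 2m·c² = 2 × 9.11×10⁻³¹ × (3×10⁸)²
= 2 × 9.11×10⁻³¹ × 9×10¹⁶
= 1.640×10⁻¹³ J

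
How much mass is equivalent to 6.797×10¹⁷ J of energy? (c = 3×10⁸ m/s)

From E = mc², we get m = E/c²
c² = (3×10⁸)² = 9×10¹⁶ m²/s²
m = 6.797×10¹⁷ / 9×10¹⁶ = 7.552 kg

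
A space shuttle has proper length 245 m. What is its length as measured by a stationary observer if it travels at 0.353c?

Proper length L₀ = 245 m
γ = 1/√(1 - 0.353²) = 1.069
L = L₀/γ = 245/1.069 = 229.2 m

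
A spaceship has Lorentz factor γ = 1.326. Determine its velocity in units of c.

From γ = 1/√(1 - v²/c²):
1/γ² = 1/1.326² = 0.5687
v²/c² = 1 - 0.5687 = 0.4313
v/c = √(0.4313) = 0.6567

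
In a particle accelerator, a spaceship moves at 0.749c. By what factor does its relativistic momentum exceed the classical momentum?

p_rel = γmv, p_class = mv
Ratio = γ = 1/√(1 - 0.749²)
= 1/√(0.438999) = 1.509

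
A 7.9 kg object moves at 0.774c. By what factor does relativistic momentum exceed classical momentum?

p_rel = γmv, p_class = mv
Ratio = γ = 1/√(1 - 0.774²) = 1.579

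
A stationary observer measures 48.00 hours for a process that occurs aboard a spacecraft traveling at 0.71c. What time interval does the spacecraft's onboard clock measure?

Dilated time Δt = 48.00 hours
γ = 1/√(1 - 0.71²) = 1.420
Δt₀ = Δt/γ = 48.00/1.420 = 33.80 hours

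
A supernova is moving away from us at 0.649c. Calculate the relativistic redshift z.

β = 0.649
(1+β)/(1-β) = 1.649/0.351 = 4.698
√(4.698) = 2.167
z = 2.167 - 1 = 1.167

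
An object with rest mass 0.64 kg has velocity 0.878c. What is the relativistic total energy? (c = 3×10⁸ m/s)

γ = 1/√(1 - 0.878²) = 2.089
mc² = 0.64 × (3×10⁸)² = 5.760×10¹⁶ J
E = γmc² = 2.089 × 5.760×10¹⁶ = 1.203×10¹⁷ J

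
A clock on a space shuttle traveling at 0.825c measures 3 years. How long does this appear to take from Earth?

Proper time Δt₀ = 3 years
γ = 1/√(1 - 0.825²) = 1.769496
Δt = γΔt₀ = 1.769496 × 3 = 5.308 years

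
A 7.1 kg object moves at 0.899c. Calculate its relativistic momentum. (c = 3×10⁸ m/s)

γ = 1/√(1 - 0.899²) = 2.283
v = 0.899 × 3×10⁸ = 2.697×10⁸ m/s
p = γmv = 2.283 × 7.1 × 2.697×10⁸ = 4.372×10⁹ kg·m/s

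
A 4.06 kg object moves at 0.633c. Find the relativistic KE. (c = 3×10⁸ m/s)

γ = 1/√(1 - 0.633²) = 1.2917
γ - 1 = 0.2917
KE = (γ-1)mc² = 0.2917 × 4.06 × (3×10⁸)² = 1.066×10¹⁷ J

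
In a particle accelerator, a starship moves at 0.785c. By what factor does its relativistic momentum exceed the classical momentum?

p_rel = γmv, p_class = mv
Ratio = γ = 1/√(1 - 0.785²)
= 1/√(0.383775) = 1.614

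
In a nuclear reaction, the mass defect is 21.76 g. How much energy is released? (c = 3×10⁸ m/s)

Convert mass defect: Δm = 21.76 g = 0.02176 kg
E = Δm·c² = 0.02176 × (3×10⁸)²
= 0.02176 × 9×10¹⁶ = 1.958×10¹⁵ J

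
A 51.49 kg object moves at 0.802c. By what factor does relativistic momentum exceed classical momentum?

p_rel = γmv, p_class = mv
Ratio = γ = 1/√(1 - 0.802²) = 1.674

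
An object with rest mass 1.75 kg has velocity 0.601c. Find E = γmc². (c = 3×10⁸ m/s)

γ = 1/√(1 - 0.601²) = 1.2512
mc² = 1.75 × (3×10⁸)² = 1.575×10¹⁷ J
E = γmc² = 1.2512 × 1.575×10¹⁷ = 1.971×10¹⁷ J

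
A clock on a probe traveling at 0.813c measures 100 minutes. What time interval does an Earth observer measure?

Proper time Δt₀ = 100 minutes
γ = 1/√(1 - 0.813²) = 1.717
Δt = γΔt₀ = 1.717 × 100 = 171.7 minutes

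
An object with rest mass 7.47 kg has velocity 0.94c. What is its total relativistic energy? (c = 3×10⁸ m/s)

γ = 1/√(1 - 0.94²) = 2.931
mc² = 7.47 × (3×10⁸)² = 6.723×10¹⁷ J
E = γmc² = 2.931 × 6.723×10¹⁷ = 1.971×10¹⁸ J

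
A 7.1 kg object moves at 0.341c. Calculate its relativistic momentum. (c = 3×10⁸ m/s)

γ = 1/√(1 - 0.341²) = 1.06376
v = 0.341 × 3×10⁸ = 1.023×10⁸ m/s
p = γmv = 1.06376 × 7.1 × 1.023×10⁸ = 7.726×10⁸ kg·m/s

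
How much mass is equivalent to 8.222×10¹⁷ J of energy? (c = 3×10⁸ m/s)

From E = mc², we get m = E/c²
c² = (3×10⁸)² = 9×10¹⁶ m²/s²
m = 8.222×10¹⁷ / 9×10¹⁶ = 9.136 kg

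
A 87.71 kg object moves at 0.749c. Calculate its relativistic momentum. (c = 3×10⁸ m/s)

γ = 1/√(1 - 0.749²) = 1.5093
v = 0.749 × 3×10⁸ = 2.247×10⁸ m/s
p = γmv = 1.5093 × 87.71 × 2.247×10⁸ = 2.975×10¹⁰ kg·m/s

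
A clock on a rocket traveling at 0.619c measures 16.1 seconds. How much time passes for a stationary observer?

Proper time Δt₀ = 16.1 seconds
γ = 1/√(1 - 0.619²) = 1.273
Δt = γΔt₀ = 1.273 × 16.1 = 20.50 seconds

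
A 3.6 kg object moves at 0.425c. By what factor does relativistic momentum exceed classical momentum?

p_rel = γmv, p_class = mv
Ratio = γ = 1/√(1 - 0.425²) = 1.105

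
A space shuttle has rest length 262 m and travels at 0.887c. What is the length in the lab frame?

Proper length L₀ = 262 m
γ = 1/√(1 - 0.887²) = 2.166
L = L₀/γ = 262/2.166 = 121.0 m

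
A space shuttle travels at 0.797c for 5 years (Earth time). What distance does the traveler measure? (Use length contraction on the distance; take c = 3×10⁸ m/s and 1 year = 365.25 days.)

Earth distance: d = v × t = 0.797c × 5 yr = 3.7727×10¹⁶ m
γ = 1.6557
d' = d/γ = 3.7727×10¹⁶/1.6557 = 2.279×10¹⁶ m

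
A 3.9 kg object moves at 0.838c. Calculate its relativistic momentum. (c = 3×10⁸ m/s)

γ = 1/√(1 - 0.838²) = 1.833
v = 0.838 × 3×10⁸ = 2.514×10⁸ m/s
p = γmv = 1.833 × 3.9 × 2.514×10⁸ = 1.797×10⁹ kg·m/s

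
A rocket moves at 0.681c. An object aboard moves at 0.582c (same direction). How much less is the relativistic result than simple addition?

Classical: u' + v = 0.582 + 0.681 = 1.263c
Relativistic: u = (0.582 + 0.681)/(1 + 0.396342) = 1.263/1.396342 = 0.9045c
Difference: 1.263 - 0.9045 = 0.3585c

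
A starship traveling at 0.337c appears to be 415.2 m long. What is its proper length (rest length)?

Contracted length L = 415.2 m
γ = 1/√(1 - 0.337²) = 1.0621
L₀ = γL = 1.0621 × 415.2 = 441.0 m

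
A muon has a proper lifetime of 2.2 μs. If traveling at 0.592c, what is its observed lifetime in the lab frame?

Proper lifetime τ₀ = 2.2 μs
γ = 1/√(1 - 0.592²) = 1.241
τ = γτ₀ = 1.241 × 2.2 μs = 2.730 μs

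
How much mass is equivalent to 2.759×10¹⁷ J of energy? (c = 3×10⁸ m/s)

From E = mc², we get m = E/c²
c² = (3×10⁸)² = 9×10¹⁶ m²/s²
m = 2.759×10¹⁷ / 9×10¹⁶ = 3.066 kg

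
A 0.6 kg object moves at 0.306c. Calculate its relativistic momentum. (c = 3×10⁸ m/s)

γ = 1/√(1 - 0.306²) = 1.0504
v = 0.306 × 3×10⁸ = 9.180×10⁷ m/s
p = γmv = 1.0504 × 0.6 × 9.180×10⁷ = 5.786×10⁷ kg·m/s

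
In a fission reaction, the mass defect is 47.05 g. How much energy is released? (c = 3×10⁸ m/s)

Convert mass defect: Δm = 47.05 g = 0.04705 kg
E = Δm·c² = 0.04705 × (3×10⁸)²
= 0.04705 × 9×10¹⁶ = 4.235×10¹⁵ J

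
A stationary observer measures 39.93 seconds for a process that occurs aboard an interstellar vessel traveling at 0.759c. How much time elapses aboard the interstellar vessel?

Dilated time Δt = 39.93 seconds
γ = 1/√(1 - 0.759²) = 1.536
Δt₀ = Δt/γ = 39.93/1.536 = 26.00 seconds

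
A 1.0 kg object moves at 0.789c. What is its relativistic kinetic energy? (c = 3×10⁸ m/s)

γ = 1/√(1 - 0.789²) = 1.62762
γ - 1 = 0.62762
KE = (γ-1)mc² = 0.62762 × 1.0 × (3×10⁸)² = 5.649×10¹⁶ J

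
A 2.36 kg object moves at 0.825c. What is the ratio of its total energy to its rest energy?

E = γmc², E₀ = mc²
E/E₀ = γ = 1/√(1 - 0.825²) = 1.769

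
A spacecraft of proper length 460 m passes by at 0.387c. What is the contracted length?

Proper length L₀ = 460 m
γ = 1/√(1 - 0.387²) = 1.0845
L = L₀/γ = 460/1.0845 = 424.2 m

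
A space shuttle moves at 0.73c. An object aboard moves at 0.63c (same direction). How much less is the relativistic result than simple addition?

Classical: u' + v = 0.63 + 0.73 = 1.36c
Relativistic: u = (0.63 + 0.73)/(1 + 0.4599) = 1.36/1.4599 = 0.9316c
Difference: 1.36 - 0.9316 = 0.4284c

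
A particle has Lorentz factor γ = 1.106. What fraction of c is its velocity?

From γ = 1/√(1 - v²/c²):
1/γ² = 1/1.106² = 0.8175
v²/c² = 1 - 0.8175 = 0.1825
v/c = √(0.1825) = 0.4272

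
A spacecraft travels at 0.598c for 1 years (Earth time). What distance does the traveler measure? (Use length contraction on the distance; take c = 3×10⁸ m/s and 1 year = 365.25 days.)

Earth distance: d = v × t = 0.598c × 1 yr = 5.66143×10¹⁵ m
γ = 1.24767
d' = d/γ = 5.66143×10¹⁵/1.24767 = 4.538×10¹⁵ m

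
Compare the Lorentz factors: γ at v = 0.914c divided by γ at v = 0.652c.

γ₁ = 1/√(1 - 0.914²) = 2.465
γ₂ = 1/√(1 - 0.652²) = 1.319
γ₁/γ₂ = 2.465/1.319 = 1.869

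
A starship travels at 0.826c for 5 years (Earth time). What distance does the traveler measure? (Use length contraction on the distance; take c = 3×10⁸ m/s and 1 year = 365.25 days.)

Earth distance: d = v × t = 0.826c × 5 yr = 3.910×10¹⁶ m
γ = 1.774
d' = d/γ = 3.910×10¹⁶/1.774 = 2.204×10¹⁶ m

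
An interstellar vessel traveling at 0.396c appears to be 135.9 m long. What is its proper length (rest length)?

Contracted length L = 135.9 m
γ = 1/√(1 - 0.396²) = 1.089
L₀ = γL = 1.089 × 135.9 = 148.0 m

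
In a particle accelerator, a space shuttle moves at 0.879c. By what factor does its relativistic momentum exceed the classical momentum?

p_rel = γmv, p_class = mv
Ratio = γ = 1/√(1 - 0.879²)
= 1/√(0.227359) = 2.097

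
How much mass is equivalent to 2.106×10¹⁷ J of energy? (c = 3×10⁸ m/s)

From E = mc², we get m = E/c²
c² = (3×10⁸)² = 9×10¹⁶ m²/s²
m = 2.106×10¹⁷ / 9×10¹⁶ = 2.340 kg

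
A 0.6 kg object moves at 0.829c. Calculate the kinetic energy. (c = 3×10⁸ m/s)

γ = 1/√(1 - 0.829²) = 1.7881
γ - 1 = 0.7881
KE = (γ-1)mc² = 0.7881 × 0.6 × (3×10⁸)² = 4.256×10¹⁶ J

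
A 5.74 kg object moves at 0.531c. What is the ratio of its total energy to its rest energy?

E = γmc², E₀ = mc²
E/E₀ = γ = 1/√(1 - 0.531²) = 1.180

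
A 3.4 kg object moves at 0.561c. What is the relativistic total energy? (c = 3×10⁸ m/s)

γ = 1/√(1 - 0.561²) = 1.208
mc² = 3.4 × (3×10⁸)² = 3.060×10¹⁷ J
E = γmc² = 1.208 × 3.060×10¹⁷ = 3.696×10¹⁷ J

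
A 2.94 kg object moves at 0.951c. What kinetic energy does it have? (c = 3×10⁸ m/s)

γ = 1/√(1 - 0.951²) = 3.2342
γ - 1 = 2.2342
KE = (γ-1)mc² = 2.2342 × 2.94 × (3×10⁸)² = 5.912×10¹⁷ J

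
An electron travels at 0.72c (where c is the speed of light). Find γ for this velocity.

v/c = 0.72, so (v/c)² = 0.5184
1 - (v/c)² = 0.4816
γ = 1/√(0.4816) = 1.441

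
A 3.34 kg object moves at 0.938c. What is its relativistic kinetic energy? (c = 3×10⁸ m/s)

γ = 1/√(1 - 0.938²) = 2.885
γ - 1 = 1.885
KE = (γ-1)mc² = 1.885 × 3.34 × (3×10⁸)² = 5.666×10¹⁷ J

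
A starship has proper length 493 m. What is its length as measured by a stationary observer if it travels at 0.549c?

Proper length L₀ = 493 m
γ = 1/√(1 - 0.549²) = 1.1964
L = L₀/γ = 493/1.1964 = 412.1 m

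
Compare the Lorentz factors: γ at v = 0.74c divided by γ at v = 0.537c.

γ₁ = 1/√(1 - 0.74²) = 1.4868
γ₂ = 1/√(1 - 0.537²) = 1.1854
γ₁/γ₂ = 1.4868/1.1854 = 1.254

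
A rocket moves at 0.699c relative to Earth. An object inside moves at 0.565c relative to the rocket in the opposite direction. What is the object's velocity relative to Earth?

Object's velocity in rocket frame is u' = -0.565c
u = (u' + v)/(1 + u'v/c²) = (v - 0.565)/(1 - 0.565·v/c²)
Numerator: 0.699 - 0.565 = 0.134
Denominator: 1 - 0.394935 = 0.605065
u = 0.134/0.605065 = 0.2215c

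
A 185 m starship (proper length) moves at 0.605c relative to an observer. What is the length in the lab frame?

Proper length L₀ = 185 m
γ = 1/√(1 - 0.605²) = 1.256
L = L₀/γ = 185/1.256 = 147.3 m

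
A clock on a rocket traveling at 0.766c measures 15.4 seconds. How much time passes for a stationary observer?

Proper time Δt₀ = 15.4 seconds
γ = 1/√(1 - 0.766²) = 1.556
Δt = γΔt₀ = 1.556 × 15.4 = 23.96 seconds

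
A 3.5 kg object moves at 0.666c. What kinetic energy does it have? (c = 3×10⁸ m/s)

γ = 1/√(1 - 0.666²) = 1.3406
γ - 1 = 0.3406
KE = (γ-1)mc² = 0.3406 × 3.5 × (3×10⁸)² = 1.073×10¹⁷ J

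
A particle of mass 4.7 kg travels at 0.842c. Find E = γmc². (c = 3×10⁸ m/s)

γ = 1/√(1 - 0.842²) = 1.8536
mc² = 4.7 × (3×10⁸)² = 4.230×10¹⁷ J
E = γmc² = 1.8536 × 4.230×10¹⁷ = 7.841×10¹⁷ J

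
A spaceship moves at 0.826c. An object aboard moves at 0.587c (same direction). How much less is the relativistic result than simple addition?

Classical: u' + v = 0.587 + 0.826 = 1.413c
Relativistic: u = (0.587 + 0.826)/(1 + 0.484862) = 1.413/1.484862 = 0.9516c
Difference: 1.413 - 0.9516 = 0.4614c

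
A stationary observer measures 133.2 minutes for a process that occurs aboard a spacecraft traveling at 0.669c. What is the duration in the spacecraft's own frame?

Dilated time Δt = 133.2 minutes
γ = 1/√(1 - 0.669²) = 1.3454
Δt₀ = Δt/γ = 133.2/1.3454 = 99.00 minutes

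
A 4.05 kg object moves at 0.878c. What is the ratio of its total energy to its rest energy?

E = γmc², E₀ = mc²
E/E₀ = γ = 1/√(1 - 0.878²) = 2.089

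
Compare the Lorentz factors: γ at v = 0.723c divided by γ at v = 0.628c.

γ₁ = 1/√(1 - 0.723²) = 1.447
γ₂ = 1/√(1 - 0.628²) = 1.285
γ₁/γ₂ = 1.447/1.285 = 1.126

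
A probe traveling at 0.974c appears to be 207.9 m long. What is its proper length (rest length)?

Contracted length L = 207.9 m
γ = 1/√(1 - 0.974²) = 4.414
L₀ = γL = 4.414 × 207.9 = 917.7 m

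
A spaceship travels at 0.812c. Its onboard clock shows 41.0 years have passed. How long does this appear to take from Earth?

Proper time Δt₀ = 41.0 years
γ = 1/√(1 - 0.812²) = 1.7133
Δt = γΔt₀ = 1.7133 × 41.0 = 70.25 years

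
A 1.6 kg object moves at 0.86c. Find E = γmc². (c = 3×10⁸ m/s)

γ = 1/√(1 - 0.86²) = 1.960
mc² = 1.6 × (3×10⁸)² = 1.440×10¹⁷ J
E = γmc² = 1.960 × 1.440×10¹⁷ = 2.822×10¹⁷ J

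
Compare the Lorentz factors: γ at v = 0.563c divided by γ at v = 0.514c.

γ₁ = 1/√(1 - 0.563²) = 1.210
γ₂ = 1/√(1 - 0.514²) = 1.166
γ₁/γ₂ = 1.210/1.166 = 1.038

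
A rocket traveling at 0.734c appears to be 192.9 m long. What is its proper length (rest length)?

Contracted length L = 192.9 m
γ = 1/√(1 - 0.734²) = 1.4724
L₀ = γL = 1.4724 × 192.9 = 284.0 m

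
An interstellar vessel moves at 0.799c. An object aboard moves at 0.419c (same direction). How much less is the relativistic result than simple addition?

Classical: u' + v = 0.419 + 0.799 = 1.218c
Relativistic: u = (0.419 + 0.799)/(1 + 0.334781) = 1.218/1.334781 = 0.9125c
Difference: 1.218 - 0.9125 = 0.3055c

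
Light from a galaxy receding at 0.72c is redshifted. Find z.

β = 0.72
(1+β)/(1-β) = 1.72/0.28 = 6.1429
√(6.1429) = 2.478
z = 2.478 - 1 = 1.478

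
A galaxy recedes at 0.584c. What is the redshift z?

β = 0.584
(1+β)/(1-β) = 1.584/0.416 = 3.8077
√(3.8077) = 1.9513
z = 1.9513 - 1 = 0.9513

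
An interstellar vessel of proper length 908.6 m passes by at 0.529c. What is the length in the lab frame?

Proper length L₀ = 908.6 m
γ = 1/√(1 - 0.529²) = 1.17838
L = L₀/γ = 908.6/1.17838 = 771.1 m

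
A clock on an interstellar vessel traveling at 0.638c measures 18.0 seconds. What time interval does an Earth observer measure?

Proper time Δt₀ = 18.0 seconds
γ = 1/√(1 - 0.638²) = 1.299
Δt = γΔt₀ = 1.299 × 18.0 = 23.38 seconds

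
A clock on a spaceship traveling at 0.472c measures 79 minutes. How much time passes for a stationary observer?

Proper time Δt₀ = 79 minutes
γ = 1/√(1 - 0.472²) = 1.1343
Δt = γΔt₀ = 1.1343 × 79 = 89.61 minutes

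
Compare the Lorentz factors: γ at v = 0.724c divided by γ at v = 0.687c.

γ₁ = 1/√(1 - 0.724²) = 1.4497
γ₂ = 1/√(1 - 0.687²) = 1.3762
γ₁/γ₂ = 1.4497/1.3762 = 1.053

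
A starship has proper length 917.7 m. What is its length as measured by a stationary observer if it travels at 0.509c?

Proper length L₀ = 917.7 m
γ = 1/√(1 - 0.509²) = 1.1618
L = L₀/γ = 917.7/1.1618 = 789.9 m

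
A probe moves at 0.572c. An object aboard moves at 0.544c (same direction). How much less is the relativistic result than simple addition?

Classical: u' + v = 0.544 + 0.572 = 1.116c
Relativistic: u = (0.544 + 0.572)/(1 + 0.311168) = 1.116/1.311168 = 0.8511c
Difference: 1.116 - 0.8511 = 0.2649c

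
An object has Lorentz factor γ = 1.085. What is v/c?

From γ = 1/√(1 - v²/c²):
1/γ² = 1/1.085² = 0.84946
v²/c² = 1 - 0.84946 = 0.15054
v/c = √(0.15054) = 0.3880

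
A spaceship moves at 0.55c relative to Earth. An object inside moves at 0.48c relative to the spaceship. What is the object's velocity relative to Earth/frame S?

u = (u' + v)/(1 + u'v/c²)
Numerator: 0.48 + 0.55 = 1.03
Denominator: 1 + 0.264 = 1.264
u = 1.03/1.264 = 0.8149c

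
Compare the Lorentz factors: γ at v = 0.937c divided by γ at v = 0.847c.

γ₁ = 1/√(1 - 0.937²) = 2.863
γ₂ = 1/√(1 - 0.847²) = 1.881
γ₁/γ₂ = 2.863/1.881 = 1.522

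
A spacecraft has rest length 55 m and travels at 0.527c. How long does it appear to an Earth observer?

Proper length L₀ = 55 m
γ = 1/√(1 - 0.527²) = 1.1767
L = L₀/γ = 55/1.1767 = 46.74 m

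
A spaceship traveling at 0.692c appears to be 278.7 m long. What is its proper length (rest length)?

Contracted length L = 278.7 m
γ = 1/√(1 - 0.692²) = 1.3852
L₀ = γL = 1.3852 × 278.7 = 386.1 m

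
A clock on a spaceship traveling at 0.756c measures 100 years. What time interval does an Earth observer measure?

Proper time Δt₀ = 100 years
γ = 1/√(1 - 0.756²) = 1.528
Δt = γΔt₀ = 1.528 × 100 = 152.8 years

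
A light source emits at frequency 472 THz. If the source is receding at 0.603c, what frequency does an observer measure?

β = v/c = 0.603
(1-β)/(1+β) = 0.397/1.603 = 0.2477
Doppler factor = √(0.2477) = 0.4977
f_obs = 472 × 0.4977 = 234.9 THz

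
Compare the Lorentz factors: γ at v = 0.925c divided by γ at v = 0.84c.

γ₁ = 1/√(1 - 0.925²) = 2.632
γ₂ = 1/√(1 - 0.84²) = 1.843
γ₁/γ₂ = 2.632/1.843 = 1.428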